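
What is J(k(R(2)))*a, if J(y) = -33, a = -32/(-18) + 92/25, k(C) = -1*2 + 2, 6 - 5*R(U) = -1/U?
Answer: -13508/75 ≈ -180.11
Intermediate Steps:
R(U) = 6/5 + 1/(5*U) (R(U) = 6/5 - (-1)/(5*U) = 6/5 + 1/(5*U))
k(C) = 0 (k(C) = -2 + 2 = 0)
a = 1228/225 (a = -32*(-1/18) + 92*(1/25) = 16/9 + 92/25 = 1228/225 ≈ 5.4578)
J(k(R(2)))*a = -33*1228/225 = -13508/75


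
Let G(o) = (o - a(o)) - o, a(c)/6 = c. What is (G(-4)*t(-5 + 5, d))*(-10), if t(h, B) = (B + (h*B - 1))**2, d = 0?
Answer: -240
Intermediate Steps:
a(c) = 6*c
t(h, B) = (-1 + B + B*h)**2 (t(h, B) = (B + (B*h - 1))**2 = (B + (-1 + B*h))**2 = (-1 + B + B*h)**2)
G(o) = -6*o (G(o) = (o - 6*o) - o = -5*o - o = -6*o)
(G(-4)*t(-5 + 5, d))*(-10) = ((-6*(-4))*(-1 + 0 + 0*(-5 + 5))**2)*(-10) = (24*(-1 + 0 + 0*0)**2)*(-10) = (24*(-1 + 0 + 0)**2)*(-10) = (24*(-1)**2)*(-10) = (24*1)*(-10) = 24*(-10) = -240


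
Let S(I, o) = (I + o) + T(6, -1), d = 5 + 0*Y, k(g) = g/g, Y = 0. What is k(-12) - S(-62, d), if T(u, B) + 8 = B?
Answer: 67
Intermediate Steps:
T(u, B) = -8 + B
k(g) = 1
d = 5 (d = 5 + 0*0 = 5 + 0 = 5)
S(I, o) = -9 + I + o (S(I, o) = (I + o) + (-8 - 1) = (I + o) - 9 = -9 + I + o)
k(-12) - S(-62, d) = 1 - (-9 - 62 + 5) = 1 - 1*(-66) = 1 + 66 = 67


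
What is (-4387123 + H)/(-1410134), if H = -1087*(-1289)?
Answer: 1492990/705067 ≈ 2.1175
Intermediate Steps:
H = 1401143
(-4387123 + H)/(-1410134) = (-4387123 + 1401143)/(-1410134) = -2985980*(-1/1410134) = 1492990/705067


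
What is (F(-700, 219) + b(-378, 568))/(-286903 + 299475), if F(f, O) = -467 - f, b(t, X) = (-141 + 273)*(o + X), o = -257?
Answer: 41285/12572 ≈ 3.2839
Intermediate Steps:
b(t, X) = -33924 + 132*X (b(t, X) = (-141 + 273)*(-257 + X) = 132*(-257 + X) = -33924 + 132*X)
(F(-700, 219) + b(-378, 568))/(-286903 + 299475) = ((-467 - 1*(-700)) + (-33924 + 132*568))/(-286903 + 299475) = ((-467 + 700) + (-33924 + 74976))/12572 = (233 + 41052)*(1/12572) = 41285*(1/12572) = 41285/12572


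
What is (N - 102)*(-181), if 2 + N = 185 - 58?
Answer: -4163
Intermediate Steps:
N = 125 (N = -2 + (185 - 58) = -2 + 127 = 125)
(N - 102)*(-181) = (125 - 102)*(-181) = 23*(-181) = -4163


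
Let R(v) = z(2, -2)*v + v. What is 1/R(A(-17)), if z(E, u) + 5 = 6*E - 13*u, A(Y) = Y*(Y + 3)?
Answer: 1/8092 ≈ 0.00012358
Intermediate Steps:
A(Y) = Y*(3 + Y)
z(E, u) = -5 - 13*u + 6*E (z(E, u) = -5 + (6*E - 13*u) = -5 + (-13*u + 6*E) = -5 - 13*u + 6*E)
R(v) = 34*v (R(v) = (-5 - 13*(-2) + 6*2)*v + v = (-5 + 26 + 12)*v + v = 33*v + v = 34*v)
1/R(A(-17)) = 1/(34*(-17*(3 - 17))) = 1/(34*(-17*(-14))) = 1/(34*238) = 1/8092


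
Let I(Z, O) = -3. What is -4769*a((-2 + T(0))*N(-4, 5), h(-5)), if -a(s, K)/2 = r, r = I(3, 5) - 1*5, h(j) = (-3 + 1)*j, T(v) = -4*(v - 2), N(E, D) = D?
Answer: -76304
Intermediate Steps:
T(v) = 8 - 4*v (T(v) = -4*(-2 + v) = 8 - 4*v)
h(j) = -2*j
r = -8 (r = -3 - 1*5 = -3 - 5 = -8)
a(s, K) = 16 (a(s, K) = -2*(-8) = 16)
-4769*a((-2 + T(0))*N(-4, 5), h(-5)) = -4769*16 = -76304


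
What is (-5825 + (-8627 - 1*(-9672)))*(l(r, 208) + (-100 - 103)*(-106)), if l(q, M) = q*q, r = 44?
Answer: -112110120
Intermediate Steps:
l(q, M) = q²
(-5825 + (-8627 - 1*(-9672)))*(l(r, 208) + (-100 - 103)*(-106)) = (-5825 + (-8627 - 1*(-9672)))*(44² + (-100 - 103)*(-106)) = (-5825 + (-8627 + 9672))*(1936 - 203*(-106)) = (-5825 + 1045)*(1936 + 21518) = -4780*23454 = -112110120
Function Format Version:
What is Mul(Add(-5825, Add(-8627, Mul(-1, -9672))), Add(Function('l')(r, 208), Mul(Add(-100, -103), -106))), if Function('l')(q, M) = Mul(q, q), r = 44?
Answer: -112110120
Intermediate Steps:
Function('l')(q, M) = Pow(q, 2)
Mul(Add(-5825, Add(-8627, Mul(-1, -9672))), Add(Function('l')(r, 208), Mul(Add(-100, -103), -106))) = Mul(Add(-5825, Add(-8627, Mul(-1, -9672))), Add(Pow(44, 2), Mul(Add(-100, -103), -106))) = Mul(Add(-5825, Add(-8627, 9672)), Add(1936, Mul(-203, -106))) = Mul(Add(-5825, 1045), Add(1936, 21518)) = Mul(-4780, 23454) = -112110120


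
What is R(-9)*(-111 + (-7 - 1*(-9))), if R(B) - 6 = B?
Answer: 327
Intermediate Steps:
R(B) = 6 + B
R(-9)*(-111 + (-7 - 1*(-9))) = (6 - 9)*(-111 + (-7 - 1*(-9))) = -3*(-111 + (-7 + 9)) = -3*(-111 + 2) = -3*(-109) = 327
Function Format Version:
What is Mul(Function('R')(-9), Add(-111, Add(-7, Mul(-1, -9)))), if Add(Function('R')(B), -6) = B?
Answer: 327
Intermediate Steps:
Function('R')(B) = Add(6, B)
Mul(Function('R')(-9), Add(-111, Add(-7, Mul(-1, -9)))) = Mul(Add(6, -9), Add(-111, Add(-7, Mul(-1, -9)))) = Mul(-3, Add(-111, Add(-7, 9))) = Mul(-3, Add(-111, 2)) = Mul(-3, -109) = 327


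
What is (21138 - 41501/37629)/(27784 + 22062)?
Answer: 795360301/1875655134 ≈ 0.42404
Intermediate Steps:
(21138 - 41501/37629)/(27784 + 22062) = (21138 - 41501*1/37629)/49846 = (21138 - 41501/37629)*(1/49846) = (795360301/37629)*(1/49846) = 795360301/1875655134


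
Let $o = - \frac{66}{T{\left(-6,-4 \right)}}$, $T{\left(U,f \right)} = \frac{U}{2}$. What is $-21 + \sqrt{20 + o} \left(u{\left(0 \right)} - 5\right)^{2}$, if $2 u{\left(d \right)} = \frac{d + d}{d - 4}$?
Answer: $-21 + 25 \sqrt{42} \approx 141.02$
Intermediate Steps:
$T{\left(U,f \right)} = \frac{U}{2}$ ($T{\left(U,f \right)} = U \frac{1}{2} = \frac{U}{2}$)
$u{\left(d \right)} = \frac{d}{-4 + d}$ ($u{\left(d \right)} = \frac{\left(d + d\right) \frac{1}{d - 4}}{2} = \frac{2 d \frac{1}{-4 + d}}{2} = \frac{d}{-4 + d}$)
$o = 22$ ($o = - \frac{66}{\frac{1}{2} \left(-6\right)} = - \frac{66}{-3} = \left(-66\right) \left(- \frac{1}{3}\right) = 22$)
$-21 + \sqrt{20 + o} \left(u{\left(0 \right)} - 5\right)^{2} = -21 + \sqrt{20 + 22} \left(\frac{0}{-4 + 0} - 5\right)^{2} = -21 + \sqrt{42} \left(\frac{0}{-4} - 5\right)^{2} = -21 + \sqrt{42} \left(0 \left(- \frac{1}{4}\right) - 5\right)^{2} = -21 + \sqrt{42} \left(0 - 5\right)^{2} = -21 + \sqrt{42} \left(-5\right)^{2} = -21 + \sqrt{42} \cdot 25 = -21 + 25 \sqrt{42}$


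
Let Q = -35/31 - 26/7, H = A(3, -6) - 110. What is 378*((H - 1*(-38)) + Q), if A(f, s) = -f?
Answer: -935604/31 ≈ -30181.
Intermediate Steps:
H = -113 (H = -1*3 - 110 = -3 - 110 = -113)
Q = -1051/217 (Q = -35*1/31 - 26*1/7 = -35/31 - 26/7 = -1051/217 ≈ -4.8433)
378*((H - 1*(-38)) + Q) = 378*((-113 - 1*(-38)) - 1051/217) = 378*((-113 + 38) - 1051/217) = 378*(-75 - 1051/217) = 378*(-17326/217) = -935604/31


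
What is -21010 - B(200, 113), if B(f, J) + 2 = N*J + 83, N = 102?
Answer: -32617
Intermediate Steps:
B(f, J) = 81 + 102*J (B(f, J) = -2 + (102*J + 83) = -2 + (83 + 102*J) = 81 + 102*J)
-21010 - B(200, 113) = -21010 - (81 + 102*113) = -21010 - (81 + 11526) = -21010 - 1*11607 = -21010 - 11607 = -32617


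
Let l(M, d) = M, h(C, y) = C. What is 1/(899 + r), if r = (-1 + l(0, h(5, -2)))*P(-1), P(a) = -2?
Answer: 1/901 ≈ 0.0011099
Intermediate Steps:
r = 2 (r = (-1 + 0)*(-2) = -1*(-2) = 2)
1/(899 + r) = 1/(899 + 2) = 1/901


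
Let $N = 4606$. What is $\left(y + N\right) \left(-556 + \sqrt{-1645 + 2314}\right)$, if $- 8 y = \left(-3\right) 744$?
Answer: $-2716060 + 4885 \sqrt{669} \approx -2.5897 \cdot 10^{6}$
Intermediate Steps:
$y = 279$ ($y = - \frac{\left(-3\right) 744}{8} = \left(- \frac{1}{8}\right) \left(-2232\right) = 279$)
$\left(y + N\right) \left(-556 + \sqrt{-1645 + 2314}\right) = \left(279 + 4606\right) \left(-556 + \sqrt{-1645 + 2314}\right) = 4885 \left(-556 + \sqrt{669}\right) = -2716060 + 4885 \sqrt{669}$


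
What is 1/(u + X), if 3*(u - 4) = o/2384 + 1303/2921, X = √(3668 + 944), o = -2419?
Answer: -184779480252848/222943850415653103 + 96985232609792*√1153/222943850415653103 ≈ 0.013943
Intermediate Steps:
X = 2*√1153 (X = √4612 = 2*√1153 ≈ 67.912)
u = 26534807/6963664 (u = 4 + (-2419/2384 + 1303/2921)/3 = 4 + (⅓)*(-3959547/6963664) = 4 - 1319849/6963664 = 26534807/6963664 ≈ 3.8105)
1/(u + X) = 1/(26534807/6963664 + 2*√1153)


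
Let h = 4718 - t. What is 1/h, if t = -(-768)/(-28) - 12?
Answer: 7/33302 ≈ 0.00021020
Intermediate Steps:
t = -276/7 (t = -(-768)*(-1)/28 - 12 = -32*6/7 - 12 = -192/7 - 12 = -276/7 ≈ -39.429)
h = 33302/7 (h = 4718 - 1*(-276/7) = 4718 + 276/7 = 33302/7 ≈ 4757.4)
1/h = 1/(33302/7) = 7/33302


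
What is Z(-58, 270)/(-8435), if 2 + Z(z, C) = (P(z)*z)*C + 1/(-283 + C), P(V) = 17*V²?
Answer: 11642333067/109655 ≈ 1.0617e+5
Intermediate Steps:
Z(z, C) = -2 + 1/(-283 + C) + 17*C*z³ (Z(z, C) = -2 + (((17*z²)*z)*C + 1/(-283 + C)) = -2 + ((17*z³)*C + 1/(-283 + C)) = -2 + (17*C*z³ + 1/(-283 + C)) = -2 + (1/(-283 + C) + 17*C*z³) = -2 + 1/(-283 + C) + 17*C*z³)
Z(-58, 270)/(-8435) = ((567 - 2*270 - 4811*270*(-58)³ + 17*270²*(-58)³)/(-283 + 270))/(-8435) = ((567 - 540 - 4811*270*(-195112) + 17*72900*(-195112))/(-13))*(-1/8435) = -(567 - 540 + 253444634640 - 241802301600)/13*(-1/8435) = -1/13*11642333067*(-1/8435) = -11642333067/13*(-1/8435) = 11642333067/109655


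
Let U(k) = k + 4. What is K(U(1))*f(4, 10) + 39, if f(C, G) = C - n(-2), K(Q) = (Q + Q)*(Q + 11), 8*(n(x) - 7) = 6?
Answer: -561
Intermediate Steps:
U(k) = 4 + k
n(x) = 31/4 (n(x) = 7 + (⅛)*6 = 7 + ¾ = 31/4)
K(Q) = 2*Q*(11 + Q) (K(Q) = (2*Q)*(11 + Q) = 2*Q*(11 + Q))
f(C, G) = -31/4 + C (f(C, G) = C - 1*31/4 = C - 31/4 = -31/4 + C)
K(U(1))*f(4, 10) + 39 = (2*(4 + 1)*(11 + (4 + 1)))*(-31/4 + 4) + 39 = (2*5*(11 + 5))*(-15/4) + 39 = (2*5*16)*(-15/4) + 39 = 160*(-15/4) + 39 = -600 + 39 = -561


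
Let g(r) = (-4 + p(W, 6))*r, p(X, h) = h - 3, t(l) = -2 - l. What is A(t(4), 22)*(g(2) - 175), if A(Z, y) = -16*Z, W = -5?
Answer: -16992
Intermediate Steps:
p(X, h) = -3 + h
g(r) = -r (g(r) = (-4 + (-3 + 6))*r = (-4 + 3)*r = -r)
A(t(4), 22)*(g(2) - 175) = (-16*(-2 - 1*4))*(-1*2 - 175) = (-16*(-2 - 4))*(-2 - 175) = -16*(-6)*(-177) = 96*(-177) = -16992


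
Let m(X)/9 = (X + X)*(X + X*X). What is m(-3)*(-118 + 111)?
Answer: 2268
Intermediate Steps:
m(X) = 18*X*(X + X**2) (m(X) = 9*((X + X)*(X + X*X)) = 9*((2*X)*(X + X**2)) = 9*(2*X*(X + X**2)) = 18*X*(X + X**2))
m(-3)*(-118 + 111) = (18*(-3)**2*(1 - 3))*(-118 + 111) = (18*9*(-2))*(-7) = -324*(-7) = 2268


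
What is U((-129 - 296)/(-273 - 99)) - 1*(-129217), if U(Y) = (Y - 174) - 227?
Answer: 47919977/372 ≈ 1.2882e+5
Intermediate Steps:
U(Y) = -401 + Y (U(Y) = (-174 + Y) - 227 = -401 + Y)
U((-129 - 296)/(-273 - 99)) - 1*(-129217) = (-401 + (-129 - 296)/(-273 - 99)) - 1*(-129217) = (-401 - 425/(-372)) + 129217 = (-401 - 425*(-1/372)) + 129217 = (-401 + 425/372) + 129217 = -148747/372 + 129217 = 47919977/372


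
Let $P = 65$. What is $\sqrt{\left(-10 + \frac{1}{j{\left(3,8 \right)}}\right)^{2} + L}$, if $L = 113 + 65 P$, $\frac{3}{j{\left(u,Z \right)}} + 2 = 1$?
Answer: $\frac{\sqrt{40003}}{3} \approx 66.669$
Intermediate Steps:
$j{\left(u,Z \right)} = -3$ ($j{\left(u,Z \right)} = \frac{3}{-2 + 1} = \frac{3}{-1} = 3 \left(-1\right) = -3$)
$L = 4338$ ($L = 113 + 65 \cdot 65 = 113 + 4225 = 4338$)
$\sqrt{\left(-10 + \frac{1}{j{\left(3,8 \right)}}\right)^{2} + L} = \sqrt{\left(-10 + \frac{1}{-3}\right)^{2} + 4338} = \sqrt{\left(-10 - \frac{1}{3}\right)^{2} + 4338} = \sqrt{\left(- \frac{31}{3}\right)^{2} + 4338} = \sqrt{\frac{961}{9} + 4338} = \sqrt{\frac{40003}{9}} = \frac{\sqrt{40003}}{3}$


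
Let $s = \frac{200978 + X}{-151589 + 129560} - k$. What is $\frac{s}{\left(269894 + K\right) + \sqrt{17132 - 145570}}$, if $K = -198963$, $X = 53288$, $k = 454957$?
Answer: $- \frac{101558012958527}{15833611871253} + \frac{10022502019 i \sqrt{128438}}{110835283098771} \approx -6.4141 + 0.032407 i$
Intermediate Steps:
$s = - \frac{10022502019}{22029}$ ($s = \frac{200978 + 53288}{-151589 + 129560} - 454957 = \frac{254266}{-22029} - 454957 = 254266 \left(- \frac{1}{22029}\right) - 454957 = - \frac{254266}{22029} - 454957 = - \frac{10022502019}{22029} \approx -4.5497 \cdot 10^{5}$)
$\frac{s}{\left(269894 + K\right) + \sqrt{17132 - 145570}} = - \frac{10022502019}{22029 \left(\left(269894 - 198963\right) + \sqrt{17132 - 145570}\right)} = - \frac{10022502019}{22029 \left(70931 + \sqrt{-128438}\right)} = - \frac{10022502019}{22029 \left(70931 + i \sqrt{128438}\right)}$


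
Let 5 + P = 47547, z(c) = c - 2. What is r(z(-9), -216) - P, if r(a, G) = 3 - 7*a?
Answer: -47462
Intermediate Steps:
z(c) = -2 + c
P = 47542 (P = -5 + 47547 = 47542)
r(z(-9), -216) - P = (3 - 7*(-2 - 9)) - 1*47542 = (3 - 7*(-11)) - 47542 = (3 + 77) - 47542 = 80 - 47542 = -47462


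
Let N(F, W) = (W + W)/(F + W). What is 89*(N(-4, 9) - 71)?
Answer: -29993/5 ≈ -5998.6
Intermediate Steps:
N(F, W) = 2*W/(F + W) (N(F, W) = (2*W)/(F + W) = 2*W/(F + W))
89*(N(-4, 9) - 71) = 89*(2*9/(-4 + 9) - 71) = 89*(2*9/5 - 71) = 89*(2*9*(⅕) - 71) = 89*(18/5 - 71) = 89*(-337/5) = -29993/5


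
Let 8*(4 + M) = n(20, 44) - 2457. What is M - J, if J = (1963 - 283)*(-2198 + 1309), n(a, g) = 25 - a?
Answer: 2986419/2 ≈ 1.4932e+6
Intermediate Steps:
J = -1493520 (J = 1680*(-889) = -1493520)
M = -621/2 (M = -4 + ((25 - 1*20) - 2457)/8 = -4 + ((25 - 20) - 2457)/8 = -4 + (5 - 2457)/8 = -4 + (⅛)*(-2452) = -4 - 613/2 = -621/2 ≈ -310.50)
M - J = -621/2 - 1*(-1493520) = -621/2 + 1493520 = 2986419/2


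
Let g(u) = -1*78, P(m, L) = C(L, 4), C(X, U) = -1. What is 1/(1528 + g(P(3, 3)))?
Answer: 1/1450 ≈ 0.00068966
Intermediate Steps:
P(m, L) = -1
g(u) = -78
1/(1528 + g(P(3, 3))) = 1/(1528 - 78) = 1/1450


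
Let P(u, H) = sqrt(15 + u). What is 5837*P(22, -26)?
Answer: 5837*sqrt(37) ≈ 35505.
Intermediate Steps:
5837*P(22, -26) = 5837*sqrt(15 + 22) = 5837*sqrt(37)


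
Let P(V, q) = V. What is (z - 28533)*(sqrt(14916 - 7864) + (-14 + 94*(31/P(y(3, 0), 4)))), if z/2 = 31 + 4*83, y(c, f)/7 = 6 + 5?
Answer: -51053652/77 - 55614*sqrt(1763) ≈ -2.9982e+6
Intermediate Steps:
y(c, f) = 77 (y(c, f) = 7*(6 + 5) = 7*11 = 77)
z = 726 (z = 2*(31 + 4*83) = 2*(31 + 332) = 2*363 = 726)
(z - 28533)*(sqrt(14916 - 7864) + (-14 + 94*(31/P(y(3, 0), 4)))) = (726 - 28533)*(sqrt(14916 - 7864) + (-14 + 94*(31/77))) = -27807*(sqrt(7052) + (-14 + 94*(31*(1/77)))) = -27807*(2*sqrt(1763) + (-14 + 94*(31/77))) = -27807*(2*sqrt(1763) + (-14 + 2914/77)) = -27807*(2*sqrt(1763) + 1836/77) = -27807*(1836/77 + 2*sqrt(1763)) = -51053652/77 - 55614*sqrt(1763)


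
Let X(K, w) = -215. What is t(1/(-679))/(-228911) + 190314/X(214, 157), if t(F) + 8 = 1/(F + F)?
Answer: -87129786683/98431730 ≈ -885.18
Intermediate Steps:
t(F) = -8 + 1/(2*F) (t(F) = -8 + 1/(F + F) = -8 + 1/(2*F))
t(1/(-679))/(-228911) + 190314/X(214, 157) = (-8 + 1/(2*(1/(-679))))/(-228911) + 190314/(-215) = (-8 + 1/(2*(-1/679)))*(-1/228911) + 190314*(-1/215) = (-8 + (½)*(-679))*(-1/228911) - 190314/215 = (-8 - 679/2)*(-1/228911) - 190314/215 = -695/2*(-1/228911) - 190314/215 = 695/457822 - 190314/215 = -87129786683/98431730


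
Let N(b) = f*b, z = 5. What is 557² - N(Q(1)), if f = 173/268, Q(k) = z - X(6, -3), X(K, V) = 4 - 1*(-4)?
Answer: 83147251/268 ≈ 3.1025e+5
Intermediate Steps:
X(K, V) = 8 (X(K, V) = 4 + 4 = 8)
Q(k) = -3 (Q(k) = 5 - 1*8 = 5 - 8 = -3)
f = 173/268 (f = 173*(1/268) = 173/268 ≈ 0.64552)
N(b) = 173*b/268
557² - N(Q(1)) = 557² - 173*(-3)/268 = 310249 - 1*(-519/268) = 310249 + 519/268 = 83147251/268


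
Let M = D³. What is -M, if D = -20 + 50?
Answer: -27000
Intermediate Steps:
D = 30
M = 27000 (M = 30³ = 27000)
-M = -1*27000 = -27000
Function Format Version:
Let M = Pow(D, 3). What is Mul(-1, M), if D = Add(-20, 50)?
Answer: -27000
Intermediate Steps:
D = 30
M = 27000 (M = Pow(30, 3) = 27000)
Mul(-1, M) = Mul(-1, 27000) = -27000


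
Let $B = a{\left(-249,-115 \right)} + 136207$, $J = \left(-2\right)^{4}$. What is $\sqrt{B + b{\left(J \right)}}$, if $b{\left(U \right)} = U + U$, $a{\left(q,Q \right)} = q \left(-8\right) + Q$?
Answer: $2 \sqrt{34529} \approx 371.64$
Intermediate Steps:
$J = 16$
$a{\left(q,Q \right)} = Q - 8 q$ ($a{\left(q,Q \right)} = - 8 q + Q = Q - 8 q$)
$b{\left(U \right)} = 2 U$
$B = 138084$ ($B = \left(-115 - -1992\right) + 136207 = \left(-115 + 1992\right) + 136207 = 1877 + 136207 = 138084$)
$\sqrt{B + b{\left(J \right)}} = \sqrt{138084 + 2 \cdot 16} = \sqrt{138084 + 32} = \sqrt{138116} = 2 \sqrt{34529}$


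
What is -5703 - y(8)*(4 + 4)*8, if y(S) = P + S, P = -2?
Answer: -6087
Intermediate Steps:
y(S) = -2 + S
-5703 - y(8)*(4 + 4)*8 = -5703 - (-2 + 8)*(4 + 4)*8 = -5703 - 6*8*8 = -5703 - 6*64 = -5703 - 1*384 = -5703 - 384 = -6087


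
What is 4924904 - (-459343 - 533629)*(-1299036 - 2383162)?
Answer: -3656314587552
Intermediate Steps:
4924904 - (-459343 - 533629)*(-1299036 - 2383162) = 4924904 - (-992972)*(-3682198) = 4924904 - 1*3656319512456 = 4924904 - 3656319512456 = -3656314587552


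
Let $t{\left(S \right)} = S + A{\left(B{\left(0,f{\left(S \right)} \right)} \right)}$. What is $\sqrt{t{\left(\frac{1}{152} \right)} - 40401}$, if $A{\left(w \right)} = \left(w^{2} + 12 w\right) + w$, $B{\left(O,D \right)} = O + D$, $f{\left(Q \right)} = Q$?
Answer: $\frac{5 i \sqrt{37336903}}{152} \approx 201.0 i$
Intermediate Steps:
$B{\left(O,D \right)} = D + O$
$A{\left(w \right)} = w^{2} + 13 w$
$t{\left(S \right)} = S + S \left(13 + S\right)$ ($t{\left(S \right)} = S + \left(S + 0\right) \left(13 + \left(S + 0\right)\right) = S + S \left(13 + S\right)$)
$\sqrt{t{\left(\frac{1}{152} \right)} - 40401} = \sqrt{\frac{14 + \frac{1}{152}}{152} - 40401} = \sqrt{\frac{1}{152} \cdot \frac{2129}{152} - 40401} = \sqrt{\frac{2129}{23104} - 40401} = \sqrt{- \frac{933422575}{23104}} = \frac{5 i \sqrt{37336903}}{152}$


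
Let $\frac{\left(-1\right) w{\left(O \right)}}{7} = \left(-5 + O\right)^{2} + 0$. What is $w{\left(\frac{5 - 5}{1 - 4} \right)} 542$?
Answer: $-94850$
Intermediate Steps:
$w{\left(O \right)} = - 7 \left(-5 + O\right)^{2}$ ($w{\left(O \right)} = - 7 \left(\left(-5 + O\right)^{2} + 0\right) = - 7 \left(-5 + O\right)^{2}$)
$w{\left(\frac{5 - 5}{1 - 4} \right)} 542 = - 7 \left(-5 + \frac{5 - 5}{1 - 4}\right)^{2} \cdot 542 = - 7 \left(-5 + \frac{0}{-3}\right)^{2} \cdot 542 = - 7 \left(-5 + 0 \left(- \frac{1}{3}\right)\right)^{2} \cdot 542 = - 7 \left(-5 + 0\right)^{2} \cdot 542 = - 7 \left(-5\right)^{2} \cdot 542 = \left(-7\right) 25 \cdot 542 = \left(-175\right) 542 = -94850$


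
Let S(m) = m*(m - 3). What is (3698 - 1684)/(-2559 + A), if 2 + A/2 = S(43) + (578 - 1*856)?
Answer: 2014/321 ≈ 6.2741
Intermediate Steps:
S(m) = m*(-3 + m)
A = 2880 (A = -4 + 2*(43*(-3 + 43) + (578 - 1*856)) = -4 + 2*(43*40 + (578 - 856)) = -4 + 2*(1720 - 278) = -4 + 2*1442 = -4 + 2884 = 2880)
(3698 - 1684)/(-2559 + A) = (3698 - 1684)/(-2559 + 2880) = 2014/321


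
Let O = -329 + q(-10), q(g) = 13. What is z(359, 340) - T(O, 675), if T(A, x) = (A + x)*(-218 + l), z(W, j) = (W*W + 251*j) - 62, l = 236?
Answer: 207697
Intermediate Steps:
z(W, j) = -62 + W² + 251*j (z(W, j) = (W² + 251*j) - 62 = -62 + W² + 251*j)
O = -316 (O = -329 + 13 = -316)
T(A, x) = 18*A + 18*x (T(A, x) = (A + x)*(-218 + 236) = (A + x)*18 = 18*A + 18*x)
z(359, 340) - T(O, 675) = (-62 + 359² + 251*340) - (18*(-316) + 18*675) = (-62 + 128881 + 85340) - (-5688 + 12150) = 214159 - 1*6462 = 214159 - 6462 = 207697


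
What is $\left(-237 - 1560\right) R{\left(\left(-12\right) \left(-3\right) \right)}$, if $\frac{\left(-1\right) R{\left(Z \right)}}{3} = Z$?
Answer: $194076$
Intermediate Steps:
$R{\left(Z \right)} = - 3 Z$
$\left(-237 - 1560\right) R{\left(\left(-12\right) \left(-3\right) \right)} = \left(-237 - 1560\right) \left(- 3 \left(\left(-12\right) \left(-3\right)\right)\right) = - 1797 \left(\left(-3\right) 36\right) = \left(-1797\right) \left(-108\right) = 194076$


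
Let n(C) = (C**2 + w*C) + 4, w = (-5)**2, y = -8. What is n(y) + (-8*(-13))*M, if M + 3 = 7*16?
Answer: 11204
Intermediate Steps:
M = 109 (M = -3 + 7*16 = -3 + 112 = 109)
w = 25
n(C) = 4 + C**2 + 25*C (n(C) = (C**2 + 25*C) + 4 = 4 + C**2 + 25*C)
n(y) + (-8*(-13))*M = (4 + (-8)**2 + 25*(-8)) - 8*(-13)*109 = (4 + 64 - 200) + 104*109 = -132 + 11336 = 11204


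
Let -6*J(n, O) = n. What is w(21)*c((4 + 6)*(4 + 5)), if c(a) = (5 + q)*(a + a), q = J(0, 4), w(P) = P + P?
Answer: 37800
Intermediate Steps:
J(n, O) = -n/6
w(P) = 2*P
q = 0 (q = -1/6*0 = 0)
c(a) = 10*a (c(a) = (5 + 0)*(a + a) = 5*(2*a) = 10*a)
w(21)*c((4 + 6)*(4 + 5)) = (2*21)*(10*((4 + 6)*(4 + 5))) = 42*(10*(10*9)) = 42*(10*90) = 42*900 = 37800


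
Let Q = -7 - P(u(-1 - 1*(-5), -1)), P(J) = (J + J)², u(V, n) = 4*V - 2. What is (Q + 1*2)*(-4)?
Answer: 3156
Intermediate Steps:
u(V, n) = -2 + 4*V
P(J) = 4*J² (P(J) = (2*J)² = 4*J²)
Q = -791 (Q = -7 - 4*(-2 + 4*(-1 - 1*(-5)))² = -7 - 4*(-2 + 4*(-1 + 5))² = -7 - 4*(-2 + 4*4)² = -7 - 4*(-2 + 16)² = -7 - 4*14² = -7 - 4*196 = -7 - 1*784 = -7 - 784 = -791)
(Q + 1*2)*(-4) = (-791 + 1*2)*(-4) = (-791 + 2)*(-4) = -789*(-4) = 3156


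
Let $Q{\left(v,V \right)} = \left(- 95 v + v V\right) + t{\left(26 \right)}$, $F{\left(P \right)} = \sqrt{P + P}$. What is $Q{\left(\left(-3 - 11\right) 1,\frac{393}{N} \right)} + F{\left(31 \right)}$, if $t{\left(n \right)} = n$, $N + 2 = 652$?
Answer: $\frac{437949}{325} + \sqrt{62} \approx 1355.4$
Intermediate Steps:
$N = 650$ ($N = -2 + 652 = 650$)
$F{\left(P \right)} = \sqrt{2} \sqrt{P}$ ($F{\left(P \right)} = \sqrt{2 P} = \sqrt{2} \sqrt{P}$)
$Q{\left(v,V \right)} = 26 - 95 v + V v$ ($Q{\left(v,V \right)} = \left(- 95 v + v V\right) + 26 = \left(- 95 v + V v\right) + 26 = 26 - 95 v + V v$)
$Q{\left(\left(-3 - 11\right) 1,\frac{393}{N} \right)} + F{\left(31 \right)} = \left(26 - 95 \left(-3 - 11\right) 1 + \frac{393}{650} \left(-3 - 11\right) 1\right) + \sqrt{2} \sqrt{31} = \left(26 - 95 \left(\left(-14\right) 1\right) + 393 \cdot \frac{1}{650} \left(\left(-14\right) 1\right)\right) + \sqrt{62} = \left(26 - -1330 + \frac{393}{650} \left(-14\right)\right) + \sqrt{62} = \left(26 + 1330 - \frac{2751}{325}\right) + \sqrt{62} = \frac{437949}{325} + \sqrt{62}$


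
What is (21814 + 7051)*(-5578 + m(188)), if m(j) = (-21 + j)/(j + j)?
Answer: -60534552265/376 ≈ -1.6100e+8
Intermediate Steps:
m(j) = (-21 + j)/(2*j) (m(j) = (-21 + j)/((2*j)) = (-21 + j)*(1/(2*j)) = (-21 + j)/(2*j))
(21814 + 7051)*(-5578 + m(188)) = (21814 + 7051)*(-5578 + (½)*(-21 + 188)/188) = 28865*(-5578 + (½)*(1/188)*167) = 28865*(-5578 + 167/376) = 28865*(-2097161/376) = -60534552265/376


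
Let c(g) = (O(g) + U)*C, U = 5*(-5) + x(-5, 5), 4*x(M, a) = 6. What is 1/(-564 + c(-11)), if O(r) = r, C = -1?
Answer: -2/1059 ≈ -0.0018886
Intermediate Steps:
x(M, a) = 3/2 (x(M, a) = (¼)*6 = 3/2)
U = -47/2 (U = 5*(-5) + 3/2 = -25 + 3/2 = -47/2 ≈ -23.500)
c(g) = 47/2 - g (c(g) = (g - 47/2)*(-1) = (-47/2 + g)*(-1) = 47/2 - g)
1/(-564 + c(-11)) = 1/(-564 + (47/2 - 1*(-11))) = 1/(-564 + (47/2 + 11)) = 1/(-564 + 69/2) = 1/(-1059/2) = -2/1059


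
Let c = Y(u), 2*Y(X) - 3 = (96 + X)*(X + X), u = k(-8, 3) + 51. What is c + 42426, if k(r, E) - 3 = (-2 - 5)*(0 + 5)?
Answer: 89225/2 ≈ 44613.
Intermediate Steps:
k(r, E) = -32 (k(r, E) = 3 + (-2 - 5)*(0 + 5) = 3 - 7*5 = 3 - 35 = -32)
u = 19 (u = -32 + 51 = 19)
Y(X) = 3/2 + X*(96 + X) (Y(X) = 3/2 + ((96 + X)*(X + X))/2 = 3/2 + ((96 + X)*(2*X))/2 = 3/2 + (2*X*(96 + X))/2 = 3/2 + X*(96 + X))
c = 4373/2 (c = 3/2 + 19**2 + 96*19 = 3/2 + 361 + 1824 = 4373/2 ≈ 2186.5)
c + 42426 = 4373/2 + 42426 = 89225/2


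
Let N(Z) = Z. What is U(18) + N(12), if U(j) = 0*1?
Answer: 12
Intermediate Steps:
U(j) = 0
U(18) + N(12) = 0 + 12 = 12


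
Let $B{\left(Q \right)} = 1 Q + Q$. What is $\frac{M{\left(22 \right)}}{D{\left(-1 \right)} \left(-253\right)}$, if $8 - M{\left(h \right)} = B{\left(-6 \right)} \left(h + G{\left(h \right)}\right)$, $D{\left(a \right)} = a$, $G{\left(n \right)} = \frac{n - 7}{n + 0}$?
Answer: $\frac{134}{121} \approx 1.1074$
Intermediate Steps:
$G{\left(n \right)} = \frac{-7 + n}{n}$
$B{\left(Q \right)} = 2 Q$ ($B{\left(Q \right)} = Q + Q = 2 Q$)
$M{\left(h \right)} = 8 + 12 h + \frac{12 \left(-7 + h\right)}{h}$ ($M{\left(h \right)} = 8 - 2 \left(-6\right) \left(h + \frac{-7 + h}{h}\right) = 8 - - 12 \left(h + \frac{-7 + h}{h}\right) = 8 - \left(- 12 h - \frac{12 \left(-7 + h\right)}{h}\right) = 8 + \left(12 h + \frac{12 \left(-7 + h\right)}{h}\right) = 8 + 12 h + \frac{12 \left(-7 + h\right)}{h}$)
$\frac{M{\left(22 \right)}}{D{\left(-1 \right)} \left(-253\right)} = \frac{20 - \frac{84}{22} + 12 \cdot 22}{\left(-1\right) \left(-253\right)} = \frac{20 - \frac{42}{11} + 264}{253} = \left(20 - \frac{42}{11} + 264\right) \frac{1}{253} = \frac{3082}{11} \cdot \frac{1}{253} = \frac{134}{121}$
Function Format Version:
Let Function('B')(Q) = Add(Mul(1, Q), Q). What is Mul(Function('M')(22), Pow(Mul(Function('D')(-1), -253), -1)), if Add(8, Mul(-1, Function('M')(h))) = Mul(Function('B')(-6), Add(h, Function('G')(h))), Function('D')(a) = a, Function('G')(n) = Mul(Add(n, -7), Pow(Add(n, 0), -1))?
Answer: Rational(134, 121) ≈ 1.1074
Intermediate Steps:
Function('G')(n) = Mul(Pow(n, -1), Add(-7, n)) (Function('G')(n) = Mul(Add(-7, n), Pow(n, -1)) = Mul(Pow(n, -1), Add(-7, n)))
Function('B')(Q) = Mul(2, Q) (Function('B')(Q) = Add(Q, Q) = Mul(2, Q))
Function('M')(h) = Add(8, Mul(12, h), Mul(12, Pow(h, -1), Add(-7, h))) (Function('M')(h) = Add(8, Mul(-1, Mul(Mul(2, -6), Add(h, Mul(Pow(h, -1), Add(-7, h)))))) = Add(8, Mul(-1, Mul(-12, Add(h, Mul(Pow(h, -1), Add(-7, h)))))) = Add(8, Mul(-1, Add(Mul(-12, h), Mul(-12, Pow(h, -1), Add(-7, h))))) = Add(8, Add(Mul(12, h), Mul(12, Pow(h, -1), Add(-7, h)))) = Add(8, Mul(12, h), Mul(12, Pow(h, -1), Add(-7, h))))
Mul(Function('M')(22), Pow(Mul(Function('D')(-1), -253), -1)) = Mul(Add(20, Mul(-84, Pow(22, -1)), Mul(12, 22)), Pow(Mul(-1, -253), -1)) = Mul(Add(20, Mul(-84, Rational(1, 22)), 264), Pow(253, -1)) = Mul(Add(20, Rational(-42, 11), 264), Rational(1, 253)) = Mul(Rational(3082, 11), Rational(1, 253)) = Rational(134, 121)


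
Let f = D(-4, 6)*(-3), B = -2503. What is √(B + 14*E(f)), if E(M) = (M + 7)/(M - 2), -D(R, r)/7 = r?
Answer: I*√9563810/62 ≈ 49.88*I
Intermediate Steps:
D(R, r) = -7*r
f = 126 (f = -7*6*(-3) = -42*(-3) = 126)
E(M) = (7 + M)/(-2 + M)
√(B + 14*E(f)) = √(-2503 + 14*((7 + 126)/(-2 + 126))) = √(-2503 + 14*(133/124)) = √(-2503 + 931/62) = √(-154255/62) = I*√9563810/62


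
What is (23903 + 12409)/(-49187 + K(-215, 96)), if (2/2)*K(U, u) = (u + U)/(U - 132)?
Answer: -6300132/8533885 ≈ -0.73825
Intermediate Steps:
K(U, u) = (U + u)/(-132 + U) (K(U, u) = (u + U)/(U - 132) = (U + u)/(-132 + U))
(23903 + 12409)/(-49187 + K(-215, 96)) = (23903 + 12409)/(-49187 + (-215 + 96)/(-132 - 215)) = 36312/(-49187 - 119/(-347)) = 36312/(-49187 - 1/347*(-119)) = 36312/(-49187 + 119/347) = 36312/(-17067770/347) = 36312*(-347/17067770) = -6300132/8533885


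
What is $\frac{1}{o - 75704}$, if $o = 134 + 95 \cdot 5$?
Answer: $- \frac{1}{75095} \approx -1.3316 \cdot 10^{-5}$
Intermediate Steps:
$o = 609$ ($o = 134 + 475 = 609$)
$\frac{1}{o - 75704} = \frac{1}{609 - 75704} = \frac{1}{-75095} = - \frac{1}{75095}$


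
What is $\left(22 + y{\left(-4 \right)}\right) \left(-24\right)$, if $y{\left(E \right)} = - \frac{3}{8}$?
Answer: $-519$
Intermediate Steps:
$y{\left(E \right)} = - \frac{3}{8}$ ($y{\left(E \right)} = \left(-3\right) \frac{1}{8} = - \frac{3}{8}$)
$\left(22 + y{\left(-4 \right)}\right) \left(-24\right) = \left(22 - \frac{3}{8}\right) \left(-24\right) = \frac{173}{8} \left(-24\right) = -519$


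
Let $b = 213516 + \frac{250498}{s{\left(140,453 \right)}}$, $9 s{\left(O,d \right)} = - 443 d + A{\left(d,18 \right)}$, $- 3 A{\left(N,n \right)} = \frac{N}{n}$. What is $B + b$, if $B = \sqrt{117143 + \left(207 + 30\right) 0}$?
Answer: $\frac{771258852792}{3612373} + \sqrt{117143} \approx 2.1385 \cdot 10^{5}$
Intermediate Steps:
$A{\left(N,n \right)} = - \frac{N}{3 n}$ ($A{\left(N,n \right)} = - \frac{N \frac{1}{n}}{3} = - \frac{N}{3 n}$)
$s{\left(O,d \right)} = - \frac{23923 d}{486}$ ($s{\left(O,d \right)} = \frac{- 443 d - \frac{d}{3 \cdot 18}}{9} = \frac{- 443 d - \frac{1}{3} d \frac{1}{18}}{9} = \frac{- 443 d - \frac{d}{54}}{9} = \frac{\left(- \frac{23923}{54}\right) d}{9} = - \frac{23923 d}{486}$)
$B = \sqrt{117143}$ ($B = \sqrt{117143 + 237 \cdot 0} = \sqrt{117143 + 0} = \sqrt{117143} \approx 342.26$)
$b = \frac{771258852792}{3612373}$ ($b = 213516 + \frac{250498}{\left(- \frac{23923}{486}\right) 453} = 213516 + \frac{250498}{- \frac{3612373}{162}} = 213516 + 250498 \left(- \frac{162}{3612373}\right) = 213516 - \frac{40580676}{3612373} = \frac{771258852792}{3612373} \approx 2.135 \cdot 10^{5}$)
$B + b = \sqrt{117143} + \frac{771258852792}{3612373} = \frac{771258852792}{3612373} + \sqrt{117143}$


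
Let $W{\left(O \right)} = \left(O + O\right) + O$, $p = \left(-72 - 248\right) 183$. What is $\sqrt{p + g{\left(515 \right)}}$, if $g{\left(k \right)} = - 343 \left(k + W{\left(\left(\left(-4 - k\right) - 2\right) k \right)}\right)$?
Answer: $\sqrt{275860930} \approx 16609.0$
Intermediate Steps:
$p = -58560$ ($p = \left(-320\right) 183 = -58560$)
$W{\left(O \right)} = 3 O$ ($W{\left(O \right)} = 2 O + O = 3 O$)
$g{\left(k \right)} = - 343 k - 1029 k \left(-6 - k\right)$ ($g{\left(k \right)} = - 343 \left(k + 3 \left(\left(-4 - k\right) - 2\right) k\right) = - 343 \left(k + 3 \left(-6 - k\right) k\right) = - 343 \left(k + 3 k \left(-6 - k\right)\right) = - 343 k - 1029 k \left(-6 - k\right)$)
$\sqrt{p + g{\left(515 \right)}} = \sqrt{-58560 + 343 \cdot 515 \left(17 + 3 \cdot 515\right)} = \sqrt{-58560 + 343 \cdot 515 \left(17 + 1545\right)} = \sqrt{-58560 + 343 \cdot 515 \cdot 1562} = \sqrt{-58560 + 275919490} = \sqrt{275860930}$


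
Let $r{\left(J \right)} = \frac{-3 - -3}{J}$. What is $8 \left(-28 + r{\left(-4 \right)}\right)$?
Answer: $-224$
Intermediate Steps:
$r{\left(J \right)} = 0$ ($r{\left(J \right)} = \frac{-3 + 3}{J} = \frac{0}{J} = 0$)
$8 \left(-28 + r{\left(-4 \right)}\right) = 8 \left(-28 + 0\right) = 8 \left(-28\right) = -224$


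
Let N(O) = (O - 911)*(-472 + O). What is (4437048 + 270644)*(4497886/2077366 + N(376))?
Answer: 251150697336274516/1038683 ≈ 2.4180e+11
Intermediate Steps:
N(O) = (-911 + O)*(-472 + O)
(4437048 + 270644)*(4497886/2077366 + N(376)) = (4437048 + 270644)*(4497886/2077366 + (429992 + 376² - 1383*376)) = 4707692*(4497886*(1/2077366) + (429992 + 141376 - 520008)) = 4707692*(2248943/1038683 + 51360) = 4707692*(53349007823/1038683) = 251150697336274516/1038683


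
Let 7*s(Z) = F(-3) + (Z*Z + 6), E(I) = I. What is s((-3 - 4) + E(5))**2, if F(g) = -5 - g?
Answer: 64/49 ≈ 1.3061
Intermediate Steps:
s(Z) = 4/7 + Z**2/7 (s(Z) = ((-5 - 1*(-3)) + (Z*Z + 6))/7 = ((-5 + 3) + (Z**2 + 6))/7 = (-2 + (6 + Z**2))/7 = (4 + Z**2)/7 = 4/7 + Z**2/7)
s((-3 - 4) + E(5))**2 = (4/7 + ((-3 - 4) + 5)**2/7)**2 = (4/7 + (-7 + 5)**2/7)**2 = (4/7 + (1/7)*(-2)**2)**2 = (4/7 + (1/7)*4)**2 = (4/7 + 4/7)**2 = (8/7)**2 = 64/49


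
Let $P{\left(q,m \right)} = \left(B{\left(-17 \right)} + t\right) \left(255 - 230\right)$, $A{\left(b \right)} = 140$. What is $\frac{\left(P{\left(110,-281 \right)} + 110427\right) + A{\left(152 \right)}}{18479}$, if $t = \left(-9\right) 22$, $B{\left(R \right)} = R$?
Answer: $\frac{105192}{18479} \approx 5.6925$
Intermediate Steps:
$t = -198$
$P{\left(q,m \right)} = -5375$ ($P{\left(q,m \right)} = \left(-17 - 198\right) \left(255 - 230\right) = \left(-215\right) 25 = -5375$)
$\frac{\left(P{\left(110,-281 \right)} + 110427\right) + A{\left(152 \right)}}{18479} = \frac{\left(-5375 + 110427\right) + 140}{18479} = \left(105052 + 140\right) \frac{1}{18479} = 105192 \cdot \frac{1}{18479} = \frac{105192}{18479}$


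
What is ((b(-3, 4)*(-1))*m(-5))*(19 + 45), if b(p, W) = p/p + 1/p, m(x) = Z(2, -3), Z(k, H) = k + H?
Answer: 128/3 ≈ 42.667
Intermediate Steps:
Z(k, H) = H + k
m(x) = -1 (m(x) = -3 + 2 = -1)
b(p, W) = 1 + 1/p
((b(-3, 4)*(-1))*m(-5))*(19 + 45) = ((((1 - 3)/(-3))*(-1))*(-1))*(19 + 45) = ((-1/3*(-2)*(-1))*(-1))*64 = (((2/3)*(-1))*(-1))*64 = -2/3*(-1)*64 = (2/3)*64 = 128/3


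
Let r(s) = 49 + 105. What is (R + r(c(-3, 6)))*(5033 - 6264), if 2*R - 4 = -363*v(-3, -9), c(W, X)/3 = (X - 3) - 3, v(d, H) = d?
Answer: -1724631/2 ≈ -8.6232e+5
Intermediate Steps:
c(W, X) = -18 + 3*X (c(W, X) = 3*((X - 3) - 3) = 3*((-3 + X) - 3) = 3*(-6 + X) = -18 + 3*X)
r(s) = 154
R = 1093/2 (R = 2 + (-363*(-3))/2 = 2 + (½)*1089 = 2 + 1089/2 = 1093/2 ≈ 546.50)
(R + r(c(-3, 6)))*(5033 - 6264) = (1093/2 + 154)*(5033 - 6264) = (1401/2)*(-1231) = -1724631/2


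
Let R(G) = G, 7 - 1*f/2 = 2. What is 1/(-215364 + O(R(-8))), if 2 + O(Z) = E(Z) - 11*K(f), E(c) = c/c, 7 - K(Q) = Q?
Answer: -1/215332 ≈ -4.6440e-6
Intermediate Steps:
f = 10 (f = 14 - 2*2 = 14 - 4 = 10)
K(Q) = 7 - Q
E(c) = 1
O(Z) = 32 (O(Z) = -2 + (1 - 11*(7 - 1*10)) = -2 + (1 - 11*(7 - 10)) = -2 + (1 - 11*(-3)) = -2 + (1 + 33) = -2 + 34 = 32)
1/(-215364 + O(R(-8))) = 1/(-215364 + 32) = 1/(-215332) = -1/215332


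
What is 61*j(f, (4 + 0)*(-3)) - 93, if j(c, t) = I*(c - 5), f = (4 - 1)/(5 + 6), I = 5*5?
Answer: -80323/11 ≈ -7302.1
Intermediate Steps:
I = 25
f = 3/11 ≈ 0.27273
j(c, t) = -125 + 25*c (j(c, t) = 25*(c - 5) = 25*(-5 + c) = -125 + 25*c)
61*j(f, (4 + 0)*(-3)) - 93 = 61*(-125 + 25*(3/11)) - 93 = 61*(-125 + 75/11) - 93 = 61*(-1300/11) - 93 = -79300/11 - 93 = -80323/11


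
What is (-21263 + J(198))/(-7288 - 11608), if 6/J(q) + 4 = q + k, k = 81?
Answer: 5847319/5196400 ≈ 1.1253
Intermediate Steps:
J(q) = 6/(77 + q) (J(q) = 6/(-4 + (q + 81)) = 6/(-4 + (81 + q)) = 6/(77 + q))
(-21263 + J(198))/(-7288 - 11608) = (-21263 + 6/(77 + 198))/(-7288 - 11608) = (-21263 + 6/275)/(-18896) = (-21263 + 6*(1/275))*(-1/18896) = (-21263 + 6/275)*(-1/18896) = -5847319/275*(-1/18896) = 5847319/5196400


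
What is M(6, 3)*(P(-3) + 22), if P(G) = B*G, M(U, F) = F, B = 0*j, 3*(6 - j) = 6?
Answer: 66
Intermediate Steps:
j = 4 (j = 6 - 1/3*6 = 6 - 2 = 4)
B = 0 (B = 0*4 = 0)
P(G) = 0 (P(G) = 0*G = 0)
M(6, 3)*(P(-3) + 22) = 3*(0 + 22) = 3*22 = 66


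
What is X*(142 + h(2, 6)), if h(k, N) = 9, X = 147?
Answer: 22197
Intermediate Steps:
X*(142 + h(2, 6)) = 147*(142 + 9) = 147*151 = 22197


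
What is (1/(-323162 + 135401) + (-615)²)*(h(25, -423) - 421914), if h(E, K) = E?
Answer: -29960828817159136/187761 ≈ -1.5957e+11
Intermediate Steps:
(1/(-323162 + 135401) + (-615)²)*(h(25, -423) - 421914) = (1/(-323162 + 135401) + (-615)²)*(25 - 421914) = (1/(-187761) + 378225)*(-421889) = (-1/187761 + 378225)*(-421889) = (71015904224/187761)*(-421889) = -29960828817159136/187761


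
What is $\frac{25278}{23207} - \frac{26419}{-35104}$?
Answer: $\frac{1500464645}{814658528} \approx 1.8418$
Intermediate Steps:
$\frac{25278}{23207} - \frac{26419}{-35104} = 25278 \cdot \frac{1}{23207} - - \frac{26419}{35104} = \frac{25278}{23207} + \frac{26419}{35104} = \frac{1500464645}{814658528}$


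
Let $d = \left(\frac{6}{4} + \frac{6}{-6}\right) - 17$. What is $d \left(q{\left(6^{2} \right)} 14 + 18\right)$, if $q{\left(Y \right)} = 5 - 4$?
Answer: $-528$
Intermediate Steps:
$q{\left(Y \right)} = 1$
$d = - \frac{33}{2}$ ($d = \left(6 \cdot \frac{1}{4} + 6 \left(- \frac{1}{6}\right)\right) - 17 = \left(\frac{3}{2} - 1\right) - 17 = \frac{1}{2} - 17 = - \frac{33}{2} \approx -16.5$)
$d \left(q{\left(6^{2} \right)} 14 + 18\right) = - \frac{33 \left(1 \cdot 14 + 18\right)}{2} = - \frac{33 \left(14 + 18\right)}{2} = \left(- \frac{33}{2}\right) 32 = -528$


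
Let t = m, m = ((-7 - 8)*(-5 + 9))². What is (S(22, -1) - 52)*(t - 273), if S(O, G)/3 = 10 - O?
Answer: -292776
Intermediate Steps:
m = 3600 (m = (-15*4)² = (-60)² = 3600)
t = 3600
S(O, G) = 30 - 3*O (S(O, G) = 3*(10 - O) = 30 - 3*O)
(S(22, -1) - 52)*(t - 273) = ((30 - 3*22) - 52)*(3600 - 273) = ((30 - 66) - 52)*3327 = (-36 - 52)*3327 = -88*3327 = -292776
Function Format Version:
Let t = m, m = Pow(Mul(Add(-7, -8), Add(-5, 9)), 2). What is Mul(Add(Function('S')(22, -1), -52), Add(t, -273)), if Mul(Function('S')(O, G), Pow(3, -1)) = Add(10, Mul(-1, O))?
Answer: -292776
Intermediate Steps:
m = 3600 (m = Pow(Mul(-15, 4), 2) = Pow(-60, 2) = 3600)
t = 3600
Function('S')(O, G) = Add(30, Mul(-3, O)) (Function('S')(O, G) = Mul(3, Add(10, Mul(-1, O))) = Add(30, Mul(-3, O)))
Mul(Add(Function('S')(22, -1), -52), Add(t, -273)) = Mul(Add(Add(30, Mul(-3, 22)), -52), Add(3600, -273)) = Mul(Add(Add(30, -66), -52), 3327) = Mul(Add(-36, -52), 3327) = Mul(-88, 3327) = -292776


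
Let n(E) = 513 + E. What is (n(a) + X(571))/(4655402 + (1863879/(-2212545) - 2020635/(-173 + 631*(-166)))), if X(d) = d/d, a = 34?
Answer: 3533656357015/30019445163586944 ≈ 0.00011771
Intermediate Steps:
X(d) = 1
(n(a) + X(571))/(4655402 + (1863879/(-2212545) - 2020635/(-173 + 631*(-166)))) = ((513 + 34) + 1)/(4655402 + (1863879/(-2212545) - 2020635/(-173 + 631*(-166)))) = (547 + 1)/(4655402 + (1863879*(-1/2212545) - 2020635/(-173 - 104746))) = 548/(4655402 + (-621293/737515 - 2020635/(-104919))) = 548/(4655402 + (-621293/737515 - 2020635*(-1/104919))) = 548/(4655402 + (-621293/737515 + 673545/34973)) = 548/(4655402 + 475021060586/25793112095) = 548/(120077780654347776/25793112095) = 548*(25793112095/120077780654347776) = 3533656357015/30019445163586944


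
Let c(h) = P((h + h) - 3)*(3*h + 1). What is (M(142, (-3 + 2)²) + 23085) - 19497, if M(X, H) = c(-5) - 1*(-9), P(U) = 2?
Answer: 3569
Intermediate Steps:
c(h) = 2 + 6*h (c(h) = 2*(3*h + 1) = 2*(1 + 3*h) = 2 + 6*h)
M(X, H) = -19 (M(X, H) = (2 + 6*(-5)) - 1*(-9) = (2 - 30) + 9 = -28 + 9 = -19)
(M(142, (-3 + 2)²) + 23085) - 19497 = (-19 + 23085) - 19497 = 23066 - 19497 = 3569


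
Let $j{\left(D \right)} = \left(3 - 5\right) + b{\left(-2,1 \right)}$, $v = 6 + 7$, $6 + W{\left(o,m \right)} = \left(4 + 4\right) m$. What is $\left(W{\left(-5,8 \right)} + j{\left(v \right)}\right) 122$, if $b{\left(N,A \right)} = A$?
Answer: $6954$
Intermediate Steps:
$W{\left(o,m \right)} = -6 + 8 m$ ($W{\left(o,m \right)} = -6 + \left(4 + 4\right) m = -6 + 8 m$)
$v = 13$
$j{\left(D \right)} = -1$ ($j{\left(D \right)} = \left(3 - 5\right) + 1 = -2 + 1 = -1$)
$\left(W{\left(-5,8 \right)} + j{\left(v \right)}\right) 122 = \left(\left(-6 + 8 \cdot 8\right) - 1\right) 122 = \left(\left(-6 + 64\right) - 1\right) 122 = \left(58 - 1\right) 122 = 57 \cdot 122 = 6954$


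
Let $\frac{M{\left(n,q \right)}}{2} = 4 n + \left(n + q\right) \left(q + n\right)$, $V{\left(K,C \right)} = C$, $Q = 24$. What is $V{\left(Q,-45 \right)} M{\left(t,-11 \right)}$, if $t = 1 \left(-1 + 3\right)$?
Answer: $-8010$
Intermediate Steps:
$t = 2$ ($t = 1 \cdot 2 = 2$)
$M{\left(n,q \right)} = 2 \left(n + q\right)^{2} + 8 n$ ($M{\left(n,q \right)} = 2 \left(4 n + \left(n + q\right) \left(q + n\right)\right) = 2 \left(4 n + \left(n + q\right) \left(n + q\right)\right) = 2 \left(4 n + \left(n + q\right)^{2}\right) = 2 \left(\left(n + q\right)^{2} + 4 n\right) = 2 \left(n + q\right)^{2} + 8 n$)
$V{\left(Q,-45 \right)} M{\left(t,-11 \right)} = - 45 \left(2 \left(2 - 11\right)^{2} + 8 \cdot 2\right) = - 45 \left(2 \left(-9\right)^{2} + 16\right) = - 45 \left(2 \cdot 81 + 16\right) = - 45 \left(162 + 16\right) = \left(-45\right) 178 = -8010$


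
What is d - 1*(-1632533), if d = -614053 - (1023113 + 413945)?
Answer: -418578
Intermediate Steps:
d = -2051111 (d = -614053 - 1*1437058 = -614053 - 1437058 = -2051111)
d - 1*(-1632533) = -2051111 - 1*(-1632533) = -2051111 + 1632533 = -418578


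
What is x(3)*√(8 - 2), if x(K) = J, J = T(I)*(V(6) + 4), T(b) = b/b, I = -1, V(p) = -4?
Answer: 0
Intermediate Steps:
T(b) = 1
J = 0 (J = 1*(-4 + 4) = 1*0 = 0)
x(K) = 0
x(3)*√(8 - 2) = 0*√(8 - 2) = 0*√6 = 0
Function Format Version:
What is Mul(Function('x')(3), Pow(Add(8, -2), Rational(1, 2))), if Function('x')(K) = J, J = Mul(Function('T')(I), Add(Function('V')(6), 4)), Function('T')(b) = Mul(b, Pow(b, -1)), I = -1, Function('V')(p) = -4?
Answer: 0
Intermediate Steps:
Function('T')(b) = 1
J = 0 (J = Mul(1, Add(-4, 4)) = Mul(1, 0) = 0)
Function('x')(K) = 0
Mul(Function('x')(3), Pow(Add(8, -2), Rational(1, 2))) = Mul(0, Pow(Add(8, -2), Rational(1, 2))) = Mul(0, Pow(6, Rational(1, 2))) = 0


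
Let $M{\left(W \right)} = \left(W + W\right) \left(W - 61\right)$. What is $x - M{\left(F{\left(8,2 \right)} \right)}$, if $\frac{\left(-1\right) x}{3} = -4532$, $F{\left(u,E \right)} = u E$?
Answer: $15036$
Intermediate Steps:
$F{\left(u,E \right)} = E u$
$M{\left(W \right)} = 2 W \left(-61 + W\right)$
$x = 13596$ ($x = \left(-3\right) \left(-4532\right) = 13596$)
$x - M{\left(F{\left(8,2 \right)} \right)} = 13596 - 2 \cdot 2 \cdot 8 \left(-61 + 2 \cdot 8\right) = 13596 - 2 \cdot 16 \left(-61 + 16\right) = 13596 - 2 \cdot 16 \left(-45\right) = 13596 - -1440 = 13596 + 1440 = 15036$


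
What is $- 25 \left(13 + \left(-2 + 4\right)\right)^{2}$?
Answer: $-5625$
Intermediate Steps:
$- 25 \left(13 + \left(-2 + 4\right)\right)^{2} = - 25 \left(13 + 2\right)^{2} = - 25 \cdot 15^{2} = \left(-25\right) 225 = -5625$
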